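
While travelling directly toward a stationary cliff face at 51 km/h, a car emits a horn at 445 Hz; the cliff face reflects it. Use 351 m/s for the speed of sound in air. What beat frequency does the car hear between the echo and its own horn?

37.4 Hz

51 km/h = 14.17 m/s.
The cliff face receives the sound from a moving source: f₁ = f₀ · v/(v − v_e) = 445 × 351/336.83 ≈ 463.7 Hz.
On the return leg the car is a moving observer: f₂ = f₁ · (v + v_e)/v = 463.7 × 365.17/351 ≈ 482.4 Hz.
Equivalently f₂ = f₀ · (v + v_e)/(v − v_e).
Beat against the emitted tone: |f₂ − f₀| = 2v_e·f₀/(v − v_e) = 2 × 14.17 × 445/336.83 ≈ 37.4 Hz.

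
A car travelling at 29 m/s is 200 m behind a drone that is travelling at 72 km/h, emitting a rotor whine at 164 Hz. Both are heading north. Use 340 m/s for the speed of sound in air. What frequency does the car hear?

72 km/h = 20 m/s.
The car is behind, so the drone is moving away from it while the car is moving toward the drone.
General Doppler shift: f' = f · (v + v_o)/(v + v_s).
f' = 164 × (340 + 29)/(340 + 20) = 164 × 369/360 ≈ 168 Hz.

168 Hz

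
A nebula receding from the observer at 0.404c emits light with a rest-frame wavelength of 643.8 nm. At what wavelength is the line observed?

988.1 nm

Relativistic Doppler for wavelength: λ' = λ₀ · √((1 + β)/(1 − β)).
λ' = 643.8 × √(1.4040/0.5960) = 643.8 × 1.53483 ≈ 988.1 nm.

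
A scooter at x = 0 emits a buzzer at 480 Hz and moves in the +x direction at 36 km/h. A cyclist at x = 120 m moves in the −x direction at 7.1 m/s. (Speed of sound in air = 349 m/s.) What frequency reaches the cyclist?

504 Hz

36 km/h = 10 m/s.
The observer lies on the +x side, so the source is heading toward the observer and the observer is heading toward the source.
Both move, so f' = f · (v + v_o)/(v − v_s).
f' = 480 × (349 + 7.1)/(349 − 10) = 480 × 356.1/339 ≈ 504 Hz.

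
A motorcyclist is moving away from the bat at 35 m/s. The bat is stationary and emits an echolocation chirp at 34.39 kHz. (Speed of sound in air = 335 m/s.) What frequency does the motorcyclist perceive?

30.8 kHz

Moving observer, stationary source: f' = f · (v − v_o)/v.
f' = 34.39 × (335 − 35)/335 = 34.39 × 300/335 ≈ 30.8 kHz.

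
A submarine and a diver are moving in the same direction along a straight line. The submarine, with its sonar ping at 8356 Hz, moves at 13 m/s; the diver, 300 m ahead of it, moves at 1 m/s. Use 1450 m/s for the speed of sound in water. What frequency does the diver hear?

The diver is ahead, so the submarine is moving toward it while the diver is moving away from the submarine.
With source approaching and observer receding, f' = f · (v − v_o)/(v − v_s).
f' = 8356 × (1450 − 1)/(1450 − 13) = 8356 × 1449/1437 ≈ 8426 Hz.

8426 Hz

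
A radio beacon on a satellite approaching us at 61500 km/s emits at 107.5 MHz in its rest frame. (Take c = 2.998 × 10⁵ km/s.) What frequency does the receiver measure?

β = v/c = 61500/299800 = 0.2051.
Relativistic Doppler for frequency: f' = f₀ · √((1 + β)/(1 − β)).
f' = 107.5 × √(1.2051/0.7949) = 107.5 × 1.23132 ≈ 132.4 MHz.

132.4 MHz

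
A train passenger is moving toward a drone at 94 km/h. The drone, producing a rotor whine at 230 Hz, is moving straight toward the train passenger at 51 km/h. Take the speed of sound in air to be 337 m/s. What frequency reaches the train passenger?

51 km/h = 14.17 m/s; 94 km/h = 26.11 m/s.
General Doppler shift: f' = f · (v + v_o)/(v − v_s).
f' = 230 × (337 + 26.11)/(337 − 14.17) = 230 × 363.11/322.83 ≈ 259 Hz.

259 Hz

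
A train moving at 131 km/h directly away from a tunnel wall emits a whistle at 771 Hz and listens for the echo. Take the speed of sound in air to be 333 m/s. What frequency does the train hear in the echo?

131 km/h = 36.39 m/s.
The tunnel wall receives the sound from a moving source: f₁ = f₀ · v/(v + v_e) = 771 × 333/369.39 ≈ 695 Hz.
On the return leg the train is a moving observer: f₂ = f₁ · (v − v_e)/v = 695 × 296.61/333 ≈ 619 Hz.
Equivalently f₂ = f₀ · (v − v_e)/(v + v_e).

619 Hz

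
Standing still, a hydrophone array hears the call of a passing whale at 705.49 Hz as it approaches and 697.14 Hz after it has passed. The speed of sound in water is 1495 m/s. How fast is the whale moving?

8.9 m/s

f₁/f₂ = (v + v_s)/(v − v_s), so v_s = v · (f₁ − f₂)/(f₁ + f₂).
v_s = 1495 × (705.49 − 697.14)/(705.49 + 697.14) = 1495 × 8.35/1402.63 ≈ 8.9 m/s.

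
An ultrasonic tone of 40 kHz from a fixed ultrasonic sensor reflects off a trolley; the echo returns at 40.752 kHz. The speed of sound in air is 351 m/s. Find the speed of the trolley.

Double Doppler shift off a moving reflector: f₂ = f₀ · (v + u)/(v − u) (u > 0 toward emitter).
Rearranging, u = v · (f₂ − f₀)/(f₂ + f₀) = 351 × 0.752/80.752 ≈ 3.3 m/s.
So the trolley is moving at 3.3 m/s toward the emitter.

3.3 m/s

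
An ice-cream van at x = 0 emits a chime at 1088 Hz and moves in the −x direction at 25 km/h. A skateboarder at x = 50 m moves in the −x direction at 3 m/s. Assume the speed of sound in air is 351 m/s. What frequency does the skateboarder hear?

25 km/h = 6.944 m/s.
The observer lies on the +x side, so the source is heading away from the observer and the observer is heading toward the source.
General Doppler shift: f' = f · (v + v_o)/(v + v_s).
f' = 1088 × (351 + 3)/(351 + 6.944) = 1088 × 354/357.94 ≈ 1076 Hz.

1076 Hz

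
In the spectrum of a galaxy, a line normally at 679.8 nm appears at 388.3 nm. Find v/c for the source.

λ'/λ₀ = 0.5712 < 1 (blueshift), so the source is approaching.
λ'/λ₀ = √((1 − β)/(1 + β)) for an approaching source ⇒ β = (1 − r²)/(1 + r²) with r = λ'/λ₀.
β = (1 − 0.3263)/(1 + 0.3263) ≈ 0.508.

0.508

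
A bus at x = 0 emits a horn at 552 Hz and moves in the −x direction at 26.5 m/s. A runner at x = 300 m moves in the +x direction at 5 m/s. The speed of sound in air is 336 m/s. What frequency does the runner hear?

The observer lies on the +x side, so the source is heading away from the observer and the observer is heading away from the source.
With source receding and observer receding, f' = f · (v − v_o)/(v + v_s).
f' = 552 × (336 − 5)/(336 + 26.5) = 552 × 331/362.5 ≈ 504 Hz.

504 Hz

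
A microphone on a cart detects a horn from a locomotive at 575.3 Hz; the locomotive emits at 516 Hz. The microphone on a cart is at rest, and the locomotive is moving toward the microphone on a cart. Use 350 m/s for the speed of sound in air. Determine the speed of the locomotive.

f' = f · v/(v − v_s) ⇒ v_s = v · |1 − f/f'|.
v_s = 350 × |1 − 516/575.3| = 350 × 0.1031 ≈ 36 m/s.

36 m/s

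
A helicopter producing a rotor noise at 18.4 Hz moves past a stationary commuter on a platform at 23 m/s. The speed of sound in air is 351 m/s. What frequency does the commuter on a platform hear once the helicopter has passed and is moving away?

Receding: f₂ = f · v/(v + v_s) = 18.4 × 351/374 ≈ 17.3 Hz.

17.3 Hz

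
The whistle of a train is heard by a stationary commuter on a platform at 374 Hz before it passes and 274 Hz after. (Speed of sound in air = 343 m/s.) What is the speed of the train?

f₁/f₂ = (v + v_s)/(v − v_s), so v_s = v · (f₁ − f₂)/(f₁ + f₂).
v_s = 343 × (374 − 274)/(374 + 274) = 343 × 100/648 ≈ 53 m/s.

53 m/s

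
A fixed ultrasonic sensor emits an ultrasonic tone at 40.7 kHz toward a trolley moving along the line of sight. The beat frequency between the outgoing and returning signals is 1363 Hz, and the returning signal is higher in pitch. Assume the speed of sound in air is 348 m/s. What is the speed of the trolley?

5.7 m/s

Double Doppler shift off a moving reflector: f₂ = f₀ · (v + u)/(v − u) (u > 0 toward emitter).
Returning signal is higher, so f₂ = f₀ + Δf = 40700 + 1363 = 42063 Hz.
Rearranging, u = v · (f₂ − f₀)/(f₂ + f₀) = 348 × 1363/82763 ≈ 5.7 m/s.
So the trolley is moving at 5.7 m/s toward the emitter.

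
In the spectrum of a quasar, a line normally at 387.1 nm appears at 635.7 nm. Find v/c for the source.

0.459

λ'/λ₀ = 1.6422 > 1 (redshift), so the source is receding.
λ'/λ₀ = √((1 + β)/(1 − β)) for a receding source ⇒ β = (r² − 1)/(r² + 1) with r = λ'/λ₀.
β = (2.6969 − 1)/(2.6969 + 1) ≈ 0.459.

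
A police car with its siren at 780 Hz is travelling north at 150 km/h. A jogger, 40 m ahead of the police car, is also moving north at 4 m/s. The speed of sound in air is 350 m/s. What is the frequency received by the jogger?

875 Hz

150 km/h = 41.67 m/s.
The jogger is ahead, so the police car is moving toward it while the jogger is moving away from the police car.
Both move, so f' = f · (v − v_o)/(v − v_s).
f' = 780 × (350 − 4)/(350 − 41.67) = 780 × 346/308.33 ≈ 875 Hz.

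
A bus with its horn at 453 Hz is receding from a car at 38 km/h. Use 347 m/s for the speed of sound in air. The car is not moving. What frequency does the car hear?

38 km/h = 10.56 m/s.
With the source moving away from a stationary observer, f' = f · v/(v + v_s).
f' = 453 × 347/(347 + 10.56) = 453 × 347/357.6 ≈ 440 Hz.

440 Hz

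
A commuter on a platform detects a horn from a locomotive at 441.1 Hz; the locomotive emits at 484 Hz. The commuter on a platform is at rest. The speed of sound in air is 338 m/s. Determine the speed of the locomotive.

33 m/s

f' < f, so the locomotive is receding.
f' = f · v/(v + v_s) ⇒ v_s = v · |1 − f/f'|.
v_s = 338 × |1 − 484/441.1| = 338 × 0.09726 ≈ 33 m/s.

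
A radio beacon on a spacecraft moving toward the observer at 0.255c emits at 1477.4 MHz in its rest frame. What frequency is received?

1917.5 MHz

Relativistic Doppler for frequency: f' = f₀ · √((1 + β)/(1 − β)).
f' = 1477.4 × √(1.2550/0.7450) = 1477.4 × 1.29791 ≈ 1917.5 MHz.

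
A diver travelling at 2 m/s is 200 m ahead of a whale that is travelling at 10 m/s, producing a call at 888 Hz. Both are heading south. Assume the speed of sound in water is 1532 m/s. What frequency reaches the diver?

The diver is ahead, so the whale is moving toward it while the diver is moving away from the whale.
With source approaching and observer receding, f' = f · (v − v_o)/(v − v_s).
f' = 888 × (1532 − 2)/(1532 − 10) = 888 × 1530/1522 ≈ 893 Hz.

893 Hz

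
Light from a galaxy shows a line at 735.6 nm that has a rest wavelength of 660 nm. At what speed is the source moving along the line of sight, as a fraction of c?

λ'/λ₀ = 1.1145 > 1 (redshift), so the source is receding.
λ'/λ₀ = √((1 + β)/(1 − β)) for a receding source ⇒ β = (r² − 1)/(r² + 1) with r = λ'/λ₀.
β = (1.2422 − 1)/(1.2422 + 1) ≈ 0.108.

0.108c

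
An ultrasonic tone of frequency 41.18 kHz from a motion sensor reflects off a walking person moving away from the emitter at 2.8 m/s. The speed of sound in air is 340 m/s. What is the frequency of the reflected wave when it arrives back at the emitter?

40.5 kHz

At the walking person (a moving observer), f₁ = f₀ · (v − u)/v = 41.18 × 337.2/340 ≈ 40.8 kHz.
On reflection it acts as a source moving away from the stationary detector: f₂ = f₁ · v/(v + u) = 40.8 × 340/342.8 ≈ 40.5 kHz.
Equivalently f₂ = f₀ · (v − u)/(v + u).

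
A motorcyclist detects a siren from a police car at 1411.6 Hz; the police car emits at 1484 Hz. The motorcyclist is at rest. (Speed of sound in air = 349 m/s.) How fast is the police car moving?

f' < f, so the police car is receding.
f' = f · v/(v + v_s) ⇒ v_s = v · |1 − f/f'|.
v_s = 349 × |1 − 1484/1411.6| = 349 × 0.05129 ≈ 17.9 m/s.

17.9 m/s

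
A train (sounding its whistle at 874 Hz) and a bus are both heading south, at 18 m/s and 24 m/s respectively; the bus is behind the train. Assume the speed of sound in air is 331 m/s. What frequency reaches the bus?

The bus is behind, so the train is moving away from it while the bus is moving toward the train.
General Doppler shift: f' = f · (v + v_o)/(v + v_s).
f' = 874 × (331 + 24)/(331 + 18) = 874 × 355/349 ≈ 889 Hz.

889 Hz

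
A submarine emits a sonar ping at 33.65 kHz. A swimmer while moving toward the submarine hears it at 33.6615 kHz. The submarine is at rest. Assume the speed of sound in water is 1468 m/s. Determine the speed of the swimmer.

f' = f · (v + v_o)/v ⇒ v_o = v · |f'/f − 1|.
v_o = 1468 × |33.6615/33.65 − 1| = 1468 × 0.0003418 ≈ 0.50 m/s.

0.50 m/s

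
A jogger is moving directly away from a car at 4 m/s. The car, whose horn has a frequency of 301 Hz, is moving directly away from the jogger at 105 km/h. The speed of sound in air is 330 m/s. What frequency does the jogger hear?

105 km/h = 29.17 m/s.
With source receding and observer receding, f' = f · (v − v_o)/(v + v_s).
f' = 301 × (330 − 4)/(330 + 29.17) = 301 × 326/359.17 ≈ 273 Hz.

273 Hz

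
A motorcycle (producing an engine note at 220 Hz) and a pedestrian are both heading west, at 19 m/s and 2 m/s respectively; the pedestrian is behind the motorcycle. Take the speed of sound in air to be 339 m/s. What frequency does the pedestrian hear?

The pedestrian is behind, so the motorcycle is moving away from it while the pedestrian is moving toward the motorcycle.
General Doppler shift: f' = f · (v + v_o)/(v + v_s).
f' = 220 × (339 + 2)/(339 + 19) = 220 × 341/358 ≈ 210 Hz.

210 Hz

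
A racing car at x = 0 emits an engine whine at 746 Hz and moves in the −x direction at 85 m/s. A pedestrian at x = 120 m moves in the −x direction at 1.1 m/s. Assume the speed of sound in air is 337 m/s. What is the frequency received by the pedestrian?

The observer lies on the +x side, so the source is heading away from the observer and the observer is heading toward the source.
General Doppler shift: f' = f · (v + v_o)/(v + v_s).
f' = 746 × (337 + 1.1)/(337 + 85) = 746 × 338.1/422 ≈ 598 Hz.

598 Hz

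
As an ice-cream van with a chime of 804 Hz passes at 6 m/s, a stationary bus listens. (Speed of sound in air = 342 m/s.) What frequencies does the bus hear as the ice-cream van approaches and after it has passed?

818 Hz approaching; 790 Hz receding

Approaching: f₁ = f · v/(v − v_s) = 804 × 342/336 ≈ 818 Hz.
Receding: f₂ = f · v/(v + v_s) = 804 × 342/348 ≈ 790 Hz.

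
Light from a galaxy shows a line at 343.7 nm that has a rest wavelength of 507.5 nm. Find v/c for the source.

0.371

λ'/λ₀ = 0.6772 < 1 (blueshift), so the source is approaching.
λ'/λ₀ = √((1 − β)/(1 + β)) for an approaching source ⇒ β = (1 − r²)/(1 + r²) with r = λ'/λ₀.
β = (1 − 0.4587)/(1 + 0.4587) ≈ 0.371.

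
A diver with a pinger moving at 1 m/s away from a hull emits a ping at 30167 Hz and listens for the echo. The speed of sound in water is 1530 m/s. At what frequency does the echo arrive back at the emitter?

30128 Hz

The hull receives the sound from a moving source: f₁ = f₀ · v/(v + v_e) = 30167 × 1530/1531 ≈ 30147 Hz.
On the return leg the diver with a pinger is a moving observer: f₂ = f₁ · (v − v_e)/v = 30147 × 1529/1530 ≈ 30128 Hz.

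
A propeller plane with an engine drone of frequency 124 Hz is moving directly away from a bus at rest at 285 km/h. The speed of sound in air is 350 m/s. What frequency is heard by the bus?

101 Hz

285 km/h = 79.17 m/s.
Only the source moves, away from the listener, so f' = f · v/(v + v_s).
f' = 124 × 350/(350 + 79.17) = 124 × 350/429.2 ≈ 101 Hz.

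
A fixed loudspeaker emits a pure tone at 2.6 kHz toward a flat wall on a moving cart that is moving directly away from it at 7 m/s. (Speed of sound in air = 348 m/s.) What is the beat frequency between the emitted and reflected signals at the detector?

At the flat wall on a moving cart (a moving observer), f₁ = f₀ · (v − u)/v = 2.6 × 341/348 ≈ 2.5477 kHz.
The reflection then acts as a moving source: f₂ = f₁ · v/(v + u) ≈ 2.4975 kHz.
Beat frequency (with f₀ = 2600 Hz): |f₂ − f₀| = 2u·f₀/(v + u) = 2 × 7 × 2600/355 ≈ 103 Hz.

103 Hz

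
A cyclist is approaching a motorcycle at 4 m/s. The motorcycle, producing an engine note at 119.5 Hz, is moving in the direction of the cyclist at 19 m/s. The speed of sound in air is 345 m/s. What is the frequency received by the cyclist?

128 Hz

Both move, so f' = f · (v + v_o)/(v − v_s).
f' = 119.5 × (345 + 4)/(345 − 19) = 119.5 × 349/326 ≈ 128 Hz.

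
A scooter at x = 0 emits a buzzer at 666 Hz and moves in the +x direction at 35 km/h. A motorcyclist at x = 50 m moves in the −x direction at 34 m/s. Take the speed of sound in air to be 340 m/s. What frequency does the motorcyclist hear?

35 km/h = 9.722 m/s.
The observer lies on the +x side, so the source is heading toward the observer and the observer is heading toward the source.
With source approaching and observer approaching, f' = f · (v + v_o)/(v − v_s).
f' = 666 × (340 + 34)/(340 − 9.722) = 666 × 374/330.28 ≈ 754 Hz.

754 Hz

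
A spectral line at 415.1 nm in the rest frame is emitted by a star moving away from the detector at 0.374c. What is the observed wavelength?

615.0 nm

Relativistic Doppler for wavelength: λ' = λ₀ · √((1 + β)/(1 − β)).
λ' = 415.1 × √(1.3740/0.6260) = 415.1 × 1.48152 ≈ 615.0 nm.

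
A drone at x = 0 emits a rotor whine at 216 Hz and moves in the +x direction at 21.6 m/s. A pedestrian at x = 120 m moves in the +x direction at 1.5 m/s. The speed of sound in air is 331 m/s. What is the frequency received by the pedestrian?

The observer lies on the +x side, so the source is heading toward the observer and the observer is heading away from the source.
Both move, so f' = f · (v − v_o)/(v − v_s).
f' = 216 × (331 − 1.5)/(331 − 21.6) = 216 × 329.5/309.4 ≈ 230 Hz.

230 Hz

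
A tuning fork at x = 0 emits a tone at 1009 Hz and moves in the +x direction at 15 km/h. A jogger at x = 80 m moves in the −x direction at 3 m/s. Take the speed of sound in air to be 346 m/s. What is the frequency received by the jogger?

15 km/h = 4.167 m/s.
The observer lies on the +x side, so the source is heading toward the observer and the observer is heading toward the source.
With source approaching and observer approaching, f' = f · (v + v_o)/(v − v_s).
f' = 1009 × (346 + 3)/(346 − 4.167) = 1009 × 349/341.83 ≈ 1030 Hz.

1030 Hz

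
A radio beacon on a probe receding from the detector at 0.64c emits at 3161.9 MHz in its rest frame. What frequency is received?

1481.4 MHz

Relativistic Doppler for frequency: f' = f₀ · √((1 − β)/(1 + β)).
f' = 3161.9 × √(0.3600/1.6400) = 3161.9 × 0.46852 ≈ 1481.4 MHz.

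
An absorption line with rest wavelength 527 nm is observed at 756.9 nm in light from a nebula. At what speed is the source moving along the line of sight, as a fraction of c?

λ'/λ₀ = 1.4362 > 1 (redshift), so the source is receding.
λ'/λ₀ = √((1 + β)/(1 − β)) for a receding source ⇒ β = (r² − 1)/(r² + 1) with r = λ'/λ₀.
β = (2.0628 − 1)/(2.0628 + 1) ≈ 0.347.

0.347c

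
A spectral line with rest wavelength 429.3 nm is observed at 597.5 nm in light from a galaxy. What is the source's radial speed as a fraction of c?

0.319c

λ'/λ₀ = 1.3918 > 1 (redshift), so the source is receding.
λ'/λ₀ = √((1 + β)/(1 − β)) for a receding source ⇒ β = (r² − 1)/(r² + 1) with r = λ'/λ₀.
β = (1.9371 − 1)/(1.9371 + 1) ≈ 0.319.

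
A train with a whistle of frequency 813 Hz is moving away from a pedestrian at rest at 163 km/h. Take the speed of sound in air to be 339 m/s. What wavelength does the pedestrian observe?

47.3 cm

163 km/h = 45.28 m/s.
Moving source, stationary observer: f' = f · v/(v + v_s) since the source is receding.
f' = 813 × 339/(339 + 45.28) ≈ 717 Hz.
λ' = v/f' = 339/717.208 ≈ 47.3 cm.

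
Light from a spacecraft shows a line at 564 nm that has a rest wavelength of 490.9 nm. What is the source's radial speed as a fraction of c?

0.138

λ'/λ₀ = 1.1489 > 1 (redshift), so the source is receding.
λ'/λ₀ = √((1 + β)/(1 − β)) for a receding source ⇒ β = (r² − 1)/(r² + 1) with r = λ'/λ₀.
β = (1.3200 − 1)/(1.3200 + 1) ≈ 0.138.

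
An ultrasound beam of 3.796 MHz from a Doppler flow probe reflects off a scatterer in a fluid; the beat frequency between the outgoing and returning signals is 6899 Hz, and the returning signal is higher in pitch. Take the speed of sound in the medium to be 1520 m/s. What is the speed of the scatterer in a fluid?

Double Doppler shift off a moving reflector: f₂ = f₀ · (v + u)/(v − u) (u > 0 toward emitter).
Returning signal is higher, so f₂ = f₀ + Δf = 3796000 + 6899 = 3802899 Hz.
Rearranging, u = v · (f₂ − f₀)/(f₂ + f₀) = 1520 × 6899/7598899 ≈ 1.38 m/s.
So the scatterer in a fluid is moving at 1.38 m/s toward the emitter.

1.38 m/s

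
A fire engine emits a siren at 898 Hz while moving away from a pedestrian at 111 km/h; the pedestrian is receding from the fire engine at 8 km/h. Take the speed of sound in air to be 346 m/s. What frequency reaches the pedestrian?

819 Hz

111 km/h = 30.83 m/s; 8 km/h = 2.222 m/s.
Both move, so f' = f · (v − v_o)/(v + v_s).
f' = 898 × (346 − 2.222)/(346 + 30.83) = 898 × 343.78/376.83 ≈ 819 Hz.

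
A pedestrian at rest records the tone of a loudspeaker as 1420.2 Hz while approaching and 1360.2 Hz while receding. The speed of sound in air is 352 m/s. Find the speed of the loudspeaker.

f₁/f₂ = (v + v_s)/(v − v_s), so v_s = v · (f₁ − f₂)/(f₁ + f₂).
v_s = 352 × (1420.2 − 1360.2)/(1420.2 + 1360.2) = 352 × 60.0/2780.4 ≈ 7.6 m/s.

7.6 m/s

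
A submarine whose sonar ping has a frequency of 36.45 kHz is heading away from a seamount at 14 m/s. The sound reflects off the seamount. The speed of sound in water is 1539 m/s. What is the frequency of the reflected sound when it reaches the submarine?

35.8 kHz

The seamount receives the sound from a moving source: f₁ = f₀ · v/(v + v_e) = 36.45 × 1539/1553 ≈ 36.1 kHz.
On the return leg the submarine is a moving observer: f₂ = f₁ · (v − v_e)/v = 36.1 × 1525/1539 ≈ 35.8 kHz.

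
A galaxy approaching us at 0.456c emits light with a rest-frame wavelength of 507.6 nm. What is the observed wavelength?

Relativistic Doppler for wavelength: λ' = λ₀ · √((1 − β)/(1 + β)).
λ' = 507.6 × √(0.5440/1.4560) = 507.6 × 0.61125 ≈ 310.3 nm.

310.3 nm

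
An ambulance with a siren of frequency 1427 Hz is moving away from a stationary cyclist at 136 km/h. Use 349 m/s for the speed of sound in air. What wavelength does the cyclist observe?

136 km/h = 37.78 m/s.
With the source moving away from a stationary observer, f' = f · v/(v + v_s).
f' = 1427 × 349/(349 + 37.78) ≈ 1288 Hz.
λ' = v/f' = 349/1287.62 ≈ 27.1 cm.

27.1 cm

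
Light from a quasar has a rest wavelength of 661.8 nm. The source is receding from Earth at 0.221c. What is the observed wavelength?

828.5 nm

Relativistic Doppler for wavelength: λ' = λ₀ · √((1 + β)/(1 − β)).
λ' = 661.8 × √(1.2210/0.7790) = 661.8 × 1.25196 ≈ 828.5 nm.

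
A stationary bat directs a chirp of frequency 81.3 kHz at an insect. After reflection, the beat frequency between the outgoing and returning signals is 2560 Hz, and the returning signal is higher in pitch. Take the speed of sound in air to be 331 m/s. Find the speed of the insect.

5.1 m/s

Double Doppler shift off a moving reflector: f₂ = f₀ · (v + u)/(v − u) (u > 0 toward emitter).
Returning signal is higher, so f₂ = f₀ + Δf = 81300 + 2560 = 83860 Hz.
Rearranging, u = v · (f₂ − f₀)/(f₂ + f₀) = 331 × 2560/165160 ≈ 5.1 m/s.
So the insect is moving at 5.1 m/s toward the emitter.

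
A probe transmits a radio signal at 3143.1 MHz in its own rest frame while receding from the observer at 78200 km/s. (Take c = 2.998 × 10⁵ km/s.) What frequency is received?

β = v/c = 78200/299800 = 0.2608.
Relativistic Doppler for frequency: f' = f₀ · √((1 − β)/(1 + β)).
f' = 3143.1 × √(0.7392/1.2608) = 3143.1 × 0.76567 ≈ 2406.6 MHz.

2406.6 MHz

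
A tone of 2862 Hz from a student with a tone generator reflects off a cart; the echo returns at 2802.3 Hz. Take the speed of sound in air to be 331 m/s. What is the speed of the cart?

3.5 m/s

Double Doppler shift off a moving reflector: f₂ = f₀ · (v + u)/(v − u) (u > 0 toward emitter).
Rearranging, u = v · (f₂ − f₀)/(f₂ + f₀) = 331 × -59.7/5664.3 ≈ -3.5 m/s.
So the cart is moving at 3.5 m/s away from the emitter.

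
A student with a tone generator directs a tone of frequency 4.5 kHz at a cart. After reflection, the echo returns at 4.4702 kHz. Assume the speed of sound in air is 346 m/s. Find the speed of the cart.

Double Doppler shift off a moving reflector: f₂ = f₀ · (v + u)/(v − u) (u > 0 toward emitter).
Rearranging, u = v · (f₂ − f₀)/(f₂ + f₀) = 346 × -0.0298/8.9702 ≈ -1.15 m/s.
So the cart is moving at 1.15 m/s away from the emitter.

1.15 m/s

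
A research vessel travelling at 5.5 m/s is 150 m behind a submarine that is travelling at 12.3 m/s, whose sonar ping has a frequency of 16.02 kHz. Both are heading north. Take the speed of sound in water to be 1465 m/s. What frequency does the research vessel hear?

The research vessel is behind, so the submarine is moving away from it while the research vessel is moving toward the submarine.
With source receding and observer approaching, f' = f · (v + v_o)/(v + v_s).
f' = 16.02 × (1465 + 5.5)/(1465 + 12.3) = 16.02 × 1470.5/1477.3 ≈ 15.95 kHz.

15.95 kHz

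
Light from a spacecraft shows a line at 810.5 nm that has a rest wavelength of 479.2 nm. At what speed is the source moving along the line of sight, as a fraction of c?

λ'/λ₀ = 1.6914 > 1 (redshift), so the source is receding.
λ'/λ₀ = √((1 + β)/(1 − β)) for a receding source ⇒ β = (r² − 1)/(r² + 1) with r = λ'/λ₀.
β = (2.8607 − 1)/(2.8607 + 1) ≈ 0.482.

0.482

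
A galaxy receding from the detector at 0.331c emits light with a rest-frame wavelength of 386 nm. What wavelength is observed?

Relativistic Doppler for wavelength: λ' = λ₀ · √((1 + β)/(1 − β)).
λ' = 386 × √(1.3310/0.6690) = 386 × 1.41051 ≈ 544.5 nm.

544.5 nm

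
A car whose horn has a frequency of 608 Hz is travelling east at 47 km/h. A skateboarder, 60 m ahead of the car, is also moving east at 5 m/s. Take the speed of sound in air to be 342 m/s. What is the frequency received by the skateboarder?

47 km/h = 13.06 m/s.
The skateboarder is ahead, so the car is moving toward it while the skateboarder is moving away from the car.
General Doppler shift: f' = f · (v − v_o)/(v − v_s).
f' = 608 × (342 − 5)/(342 − 13.06) = 608 × 337/328.94 ≈ 623 Hz.

623 Hz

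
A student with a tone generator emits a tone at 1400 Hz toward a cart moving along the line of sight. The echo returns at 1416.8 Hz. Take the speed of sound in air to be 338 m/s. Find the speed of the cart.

2.02 m/s

Double Doppler shift off a moving reflector: f₂ = f₀ · (v + u)/(v − u) (u > 0 toward emitter).
Rearranging, u = v · (f₂ − f₀)/(f₂ + f₀) = 338 × 16.8/2816.8 ≈ 2.02 m/s.
So the cart is moving at 2.02 m/s toward the emitter.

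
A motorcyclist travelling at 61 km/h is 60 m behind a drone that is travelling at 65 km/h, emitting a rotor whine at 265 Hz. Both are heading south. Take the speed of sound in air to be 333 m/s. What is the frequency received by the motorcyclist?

65 km/h = 18.06 m/s; 61 km/h = 16.94 m/s.
The motorcyclist is behind, so the drone is moving away from it while the motorcyclist is moving toward the drone.
With source receding and observer approaching, f' = f · (v + v_o)/(v + v_s).
f' = 265 × (333 + 16.94)/(333 + 18.06) = 265 × 349.94/351.06 ≈ 264 Hz.

264 Hz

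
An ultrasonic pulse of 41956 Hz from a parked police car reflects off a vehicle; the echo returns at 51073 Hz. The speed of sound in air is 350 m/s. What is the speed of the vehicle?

Double Doppler shift off a moving reflector: f₂ = f₀ · (v + u)/(v − u) (u > 0 toward emitter).
Rearranging, u = v · (f₂ − f₀)/(f₂ + f₀) = 350 × 9117/93029 ≈ 34 m/s.
So the vehicle is moving at 34 m/s toward the emitter.

34 m/s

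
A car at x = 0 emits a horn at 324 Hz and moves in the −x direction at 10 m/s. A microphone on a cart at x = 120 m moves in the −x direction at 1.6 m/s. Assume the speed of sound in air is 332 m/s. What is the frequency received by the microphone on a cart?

The observer lies on the +x side, so the source is heading away from the observer and the observer is heading toward the source.
With source receding and observer approaching, f' = f · (v + v_o)/(v + v_s).
f' = 324 × (332 + 1.6)/(332 + 10) = 324 × 333.6/342 ≈ 316 Hz.

316 Hz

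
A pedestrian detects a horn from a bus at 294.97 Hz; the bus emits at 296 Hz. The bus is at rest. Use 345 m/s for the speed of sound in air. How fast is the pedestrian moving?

1.20 m/s

f' < f, so the pedestrian is receding.
f' = f · (v − v_o)/v ⇒ v_o = v · |f'/f − 1|.
v_o = 345 × |294.97/296 − 1| = 345 × 0.00348 ≈ 1.20 m/s.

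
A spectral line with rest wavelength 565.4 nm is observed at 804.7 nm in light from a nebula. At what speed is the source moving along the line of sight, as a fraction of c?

λ'/λ₀ = 1.4232 > 1 (redshift), so the source is receding.
λ'/λ₀ = √((1 + β)/(1 − β)) for a receding source ⇒ β = (r² − 1)/(r² + 1) with r = λ'/λ₀.
β = (2.0256 − 1)/(2.0256 + 1) ≈ 0.339.

0.339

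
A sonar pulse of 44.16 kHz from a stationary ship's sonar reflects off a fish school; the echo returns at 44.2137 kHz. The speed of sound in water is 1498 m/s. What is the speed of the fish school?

0.91 m/s

Double Doppler shift off a moving reflector: f₂ = f₀ · (v + u)/(v − u) (u > 0 toward emitter).
Rearranging, u = v · (f₂ − f₀)/(f₂ + f₀) = 1498 × 0.0537/88.3737 ≈ 0.91 m/s.
So the fish school is moving at 0.91 m/s toward the emitter.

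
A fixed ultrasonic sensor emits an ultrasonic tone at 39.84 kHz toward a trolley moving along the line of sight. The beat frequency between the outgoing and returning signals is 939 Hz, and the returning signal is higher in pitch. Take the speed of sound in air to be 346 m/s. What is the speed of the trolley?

Double Doppler shift off a moving reflector: f₂ = f₀ · (v + u)/(v − u) (u > 0 toward emitter).
Returning signal is higher, so f₂ = f₀ + Δf = 39840 + 939 = 40779 Hz.
Rearranging, u = v · (f₂ − f₀)/(f₂ + f₀) = 346 × 939/80619 ≈ 4.0 m/s.
So the trolley is moving at 4.0 m/s toward the emitter.

4.0 m/s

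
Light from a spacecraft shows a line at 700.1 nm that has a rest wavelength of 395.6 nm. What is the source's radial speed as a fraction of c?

λ'/λ₀ = 1.7697 > 1 (redshift), so the source is receding.
λ'/λ₀ = √((1 + β)/(1 − β)) for a receding source ⇒ β = (r² − 1)/(r² + 1) with r = λ'/λ₀.
β = (3.1319 − 1)/(3.1319 + 1) ≈ 0.516.

0.516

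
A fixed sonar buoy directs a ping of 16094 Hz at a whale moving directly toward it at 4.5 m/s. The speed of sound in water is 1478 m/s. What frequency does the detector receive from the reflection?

At the whale (a moving observer), f₁ = f₀ · (v + u)/v = 16094 × 1482.5/1478 ≈ 16143 Hz.
On reflection it acts as a source moving toward the stationary detector: f₂ = f₁ · v/(v − u) = 16143 × 1478/1473.5 ≈ 16192 Hz.
Equivalently f₂ = f₀ · (v + u)/(v − u).

16192 Hz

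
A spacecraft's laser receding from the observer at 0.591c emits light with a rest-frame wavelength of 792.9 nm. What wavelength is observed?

Relativistic Doppler for wavelength: λ' = λ₀ · √((1 + β)/(1 − β)).
λ' = 792.9 × √(1.5910/0.4090) = 792.9 × 1.97230 ≈ 1563.8 nm.

1563.8 nm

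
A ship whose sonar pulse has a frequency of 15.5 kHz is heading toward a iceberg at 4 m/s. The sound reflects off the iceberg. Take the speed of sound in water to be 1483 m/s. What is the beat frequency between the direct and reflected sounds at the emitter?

The iceberg receives the sound from a moving source: f₁ = f₀ · v/(v − v_e) = 15.5 × 1483/1479 ≈ 15.5419 kHz.
On the return leg the ship is a moving observer: f₂ = f₁ · (v + v_e)/v = 15.5419 × 1487/1483 ≈ 15.5838 kHz.
Beat against the emitted tone (with f₀ = 15500 Hz): |f₂ − f₀| = 2v_e·f₀/(v − v_e) = 2 × 4 × 15500/1479 ≈ 84 Hz.

84 Hz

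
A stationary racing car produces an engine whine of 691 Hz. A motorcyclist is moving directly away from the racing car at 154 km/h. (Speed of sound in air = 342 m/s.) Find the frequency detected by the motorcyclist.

605 Hz

154 km/h = 42.78 m/s.
Moving observer, stationary source: f' = f · (v − v_o)/v.
f' = 691 × (342 − 42.78)/342 = 691 × 299.22/342 ≈ 605 Hz.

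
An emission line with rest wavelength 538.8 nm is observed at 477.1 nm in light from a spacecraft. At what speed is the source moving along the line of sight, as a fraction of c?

λ'/λ₀ = 0.8855 < 1 (blueshift), so the source is approaching.
λ'/λ₀ = √((1 − β)/(1 + β)) for an approaching source ⇒ β = (1 − r²)/(1 + r²) with r = λ'/λ₀.
β = (1 − 0.7841)/(1 + 0.7841) ≈ 0.121.

0.121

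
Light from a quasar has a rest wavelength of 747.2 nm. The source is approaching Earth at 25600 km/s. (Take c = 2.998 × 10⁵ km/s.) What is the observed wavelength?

β = v/c = 25600/299800 = 0.0854.
Relativistic Doppler for wavelength: λ' = λ₀ · √((1 − β)/(1 + β)).
λ' = 747.2 × √(0.9146/1.0854) = 747.2 × 0.91796 ≈ 685.9 nm.

685.9 nm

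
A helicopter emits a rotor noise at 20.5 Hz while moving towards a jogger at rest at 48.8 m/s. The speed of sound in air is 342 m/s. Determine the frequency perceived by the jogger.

With the source moving toward a stationary observer, f' = f · v/(v − v_s).
f' = 20.5 × 342/(342 − 48.8) = 20.5 × 342/293.2 ≈ 23.9 Hz.

23.9 Hz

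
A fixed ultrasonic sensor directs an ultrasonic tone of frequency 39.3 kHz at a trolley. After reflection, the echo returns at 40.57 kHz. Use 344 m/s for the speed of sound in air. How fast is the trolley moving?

5.5 m/s

Double Doppler shift off a moving reflector: f₂ = f₀ · (v + u)/(v − u) (u > 0 toward emitter).
Rearranging, u = v · (f₂ − f₀)/(f₂ + f₀) = 344 × 1.27/79.87 ≈ 5.5 m/s.
So the trolley is moving at 5.5 m/s toward the emitter.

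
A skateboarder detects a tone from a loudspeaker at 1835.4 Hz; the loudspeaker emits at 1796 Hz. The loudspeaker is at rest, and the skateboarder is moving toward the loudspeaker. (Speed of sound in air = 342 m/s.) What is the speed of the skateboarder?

f' = f · (v + v_o)/v ⇒ v_o = v · |f'/f − 1|.
v_o = 342 × |1835.4/1796 − 1| = 342 × 0.02194 ≈ 7.5 m/s.

7.5 m/s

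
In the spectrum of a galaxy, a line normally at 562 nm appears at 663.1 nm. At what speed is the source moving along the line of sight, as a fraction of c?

0.164

λ'/λ₀ = 1.1799 > 1 (redshift), so the source is receding.
λ'/λ₀ = √((1 + β)/(1 − β)) for a receding source ⇒ β = (r² − 1)/(r² + 1) with r = λ'/λ₀.
β = (1.3921 − 1)/(1.3921 + 1) ≈ 0.164.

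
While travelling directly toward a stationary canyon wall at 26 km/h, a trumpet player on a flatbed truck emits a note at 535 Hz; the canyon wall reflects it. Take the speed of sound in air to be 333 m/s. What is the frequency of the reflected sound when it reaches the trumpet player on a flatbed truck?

26 km/h = 7.222 m/s.
The canyon wall receives the sound from a moving source: f₁ = f₀ · v/(v − v_e) = 535 × 333/325.78 ≈ 547 Hz.
On the return leg the trumpet player on a flatbed truck is a moving observer: f₂ = f₁ · (v + v_e)/v = 547 × 340.22/333 ≈ 559 Hz.
Equivalently f₂ = f₀ · (v + v_e)/(v − v_e).

559 Hz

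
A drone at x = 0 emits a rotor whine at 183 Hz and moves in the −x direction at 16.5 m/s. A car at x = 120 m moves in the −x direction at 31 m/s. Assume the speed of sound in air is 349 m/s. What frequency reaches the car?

The observer lies on the +x side, so the source is heading away from the observer and the observer is heading toward the source.
General Doppler shift: f' = f · (v + v_o)/(v + v_s).
f' = 183 × (349 + 31)/(349 + 16.5) = 183 × 380/365.5 ≈ 190 Hz.

190 Hz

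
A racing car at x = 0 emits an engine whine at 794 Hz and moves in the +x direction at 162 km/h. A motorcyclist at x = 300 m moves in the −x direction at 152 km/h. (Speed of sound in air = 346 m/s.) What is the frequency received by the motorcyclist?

162 km/h = 45 m/s; 152 km/h = 42.22 m/s.
The observer lies on the +x side, so the source is heading toward the observer and the observer is heading toward the source.
With source approaching and observer approaching, f' = f · (v + v_o)/(v − v_s).
f' = 794 × (346 + 42.22)/(346 − 45) = 794 × 388.22/301 ≈ 1024 Hz.

1024 Hz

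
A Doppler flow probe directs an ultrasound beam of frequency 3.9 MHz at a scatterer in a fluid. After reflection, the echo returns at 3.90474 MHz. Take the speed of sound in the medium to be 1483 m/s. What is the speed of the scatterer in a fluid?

Double Doppler shift off a moving reflector: f₂ = f₀ · (v + u)/(v − u) (u > 0 toward emitter).
Rearranging, u = v · (f₂ − f₀)/(f₂ + f₀) = 1483 × 0.00474/7.80474 ≈ 0.90 m/s.
So the scatterer in a fluid is moving at 0.90 m/s toward the emitter.

0.90 m/s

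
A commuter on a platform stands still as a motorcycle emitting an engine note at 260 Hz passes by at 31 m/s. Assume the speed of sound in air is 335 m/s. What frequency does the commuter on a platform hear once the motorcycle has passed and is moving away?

Receding: f₂ = f · v/(v + v_s) = 260 × 335/366 ≈ 238 Hz.

238 Hz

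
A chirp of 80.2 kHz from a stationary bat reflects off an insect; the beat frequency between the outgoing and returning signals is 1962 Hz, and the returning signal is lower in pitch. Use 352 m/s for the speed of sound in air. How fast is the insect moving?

4.4 m/s

Double Doppler shift off a moving reflector: f₂ = f₀ · (v + u)/(v − u) (u > 0 toward emitter).
Returning signal is lower, so f₂ = f₀ − Δf = 80200 − 1962 = 78238 Hz.
Rearranging, u = v · (f₂ − f₀)/(f₂ + f₀) = 352 × -1962/158438 ≈ -4.4 m/s.
So the insect is moving at 4.4 m/s away from the emitter.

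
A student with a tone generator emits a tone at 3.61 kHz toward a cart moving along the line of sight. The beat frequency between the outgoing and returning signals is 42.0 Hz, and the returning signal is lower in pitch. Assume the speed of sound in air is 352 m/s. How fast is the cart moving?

2.06 m/s

Double Doppler shift off a moving reflector: f₂ = f₀ · (v + u)/(v − u) (u > 0 toward emitter).
Returning signal is lower, so f₂ = f₀ − Δf = 3610 − 42 = 3568 Hz.
Rearranging, u = v · (f₂ − f₀)/(f₂ + f₀) = 352 × -42/7178 ≈ -2.06 m/s.
So the cart is moving at 2.06 m/s away from the emitter.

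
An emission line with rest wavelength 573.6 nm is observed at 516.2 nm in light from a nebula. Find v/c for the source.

0.105

λ'/λ₀ = 0.8999 < 1 (blueshift), so the source is approaching.
λ'/λ₀ = √((1 − β)/(1 + β)) for an approaching source ⇒ β = (1 − r²)/(1 + r²) with r = λ'/λ₀.
β = (1 − 0.8099)/(1 + 0.8099) ≈ 0.105.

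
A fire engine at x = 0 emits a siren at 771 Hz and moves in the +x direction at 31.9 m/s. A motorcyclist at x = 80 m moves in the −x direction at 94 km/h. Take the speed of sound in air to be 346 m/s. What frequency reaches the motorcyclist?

913 Hz

94 km/h = 26.11 m/s.
The observer lies on the +x side, so the source is heading toward the observer and the observer is heading toward the source.
With source approaching and observer approaching, f' = f · (v + v_o)/(v − v_s).
f' = 771 × (346 + 26.11)/(346 − 31.9) = 771 × 372.11/314.1 ≈ 913 Hz.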